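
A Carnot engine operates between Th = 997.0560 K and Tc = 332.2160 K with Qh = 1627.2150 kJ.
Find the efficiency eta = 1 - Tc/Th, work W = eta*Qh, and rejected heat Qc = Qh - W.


eta = 1 - 332.2160/997.0560 = 0.6668
W = 0.6668 * 1627.2150 = 1085.0320 kJ
Qc = 1627.2150 - 1085.0320 = 542.1830 kJ

eta = 66.6803%, W = 1085.0320 kJ, Qc = 542.1830 kJ


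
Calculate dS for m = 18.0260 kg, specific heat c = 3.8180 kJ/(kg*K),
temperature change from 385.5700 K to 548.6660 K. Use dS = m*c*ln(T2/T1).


T2/T1 = 1.4230
ln(T2/T1) = 0.3528
dS = 18.0260 * 3.8180 * 0.3528 = 24.2786 kJ/K

24.2786 kJ/K


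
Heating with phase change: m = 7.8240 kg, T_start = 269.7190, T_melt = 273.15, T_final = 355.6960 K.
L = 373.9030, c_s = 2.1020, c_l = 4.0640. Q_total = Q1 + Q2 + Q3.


Q1 (sensible, solid) = 7.8240 * 2.1020 * 3.4310 = 56.4264 kJ
Q2 (latent) = 7.8240 * 373.9030 = 2925.4171 kJ
Q3 (sensible, liquid) = 7.8240 * 4.0640 * 82.5460 = 2624.6934 kJ
Q_total = 5606.5368 kJ

5606.5368 kJ


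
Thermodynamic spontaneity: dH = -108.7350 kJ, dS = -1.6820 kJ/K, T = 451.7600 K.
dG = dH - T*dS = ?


T*dS = 451.7600 * -1.6820 = -759.8603 kJ
dG = -108.7350 + 759.8603 = 651.1253 kJ (non-spontaneous)

dG = 651.1253 kJ, non-spontaneous


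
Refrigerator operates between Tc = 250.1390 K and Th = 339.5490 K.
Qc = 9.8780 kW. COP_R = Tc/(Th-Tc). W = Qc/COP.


COP = 250.1390 / 89.4100 = 2.7977
W = 9.8780 / 2.7977 = 3.5308 kW

COP = 2.7977, W = 3.5308 kW


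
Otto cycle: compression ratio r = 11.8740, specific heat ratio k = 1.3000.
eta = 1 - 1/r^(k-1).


r^(k-1) = 2.1008
eta = 1 - 1/2.1008 = 0.5240 = 52.3985%

52.3985%


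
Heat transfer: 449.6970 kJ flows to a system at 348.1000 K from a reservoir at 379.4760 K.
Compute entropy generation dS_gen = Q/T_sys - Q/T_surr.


dS_sys = 449.6970/348.1000 = 1.2919 kJ/K
dS_surr = -449.6970/379.4760 = -1.1850 kJ/K
dS_gen = 1.2919 - 1.1850 = 0.1068 kJ/K (irreversible)

dS_gen = 0.1068 kJ/K, irreversible


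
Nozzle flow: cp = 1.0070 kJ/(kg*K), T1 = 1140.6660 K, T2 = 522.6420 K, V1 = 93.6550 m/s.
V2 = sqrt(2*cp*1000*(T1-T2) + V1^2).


dT = 618.0240 K
2*cp*1000*dT = 1244700.3360
V1^2 = 8771.2590
V2 = sqrt(1253471.5950) = 1119.5855 m/s

1119.5855 m/s


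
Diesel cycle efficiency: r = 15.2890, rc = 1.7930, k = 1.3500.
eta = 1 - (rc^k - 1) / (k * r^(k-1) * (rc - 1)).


r^(k-1) = 2.5974
rc^k = 2.1995
eta = 0.5686 = 56.8602%

56.8602%


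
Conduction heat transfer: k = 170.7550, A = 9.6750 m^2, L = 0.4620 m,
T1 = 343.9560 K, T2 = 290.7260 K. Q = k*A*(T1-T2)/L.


dT = 53.2300 K
Q = 170.7550 * 9.6750 * 53.2300 / 0.4620 = 190343.8695 W

190343.8695 W


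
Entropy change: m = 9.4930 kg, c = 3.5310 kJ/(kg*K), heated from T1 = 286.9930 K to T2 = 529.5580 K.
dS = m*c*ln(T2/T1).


T2/T1 = 1.8452
ln(T2/T1) = 0.6126
dS = 9.4930 * 3.5310 * 0.6126 = 20.5337 kJ/K

20.5337 kJ/K


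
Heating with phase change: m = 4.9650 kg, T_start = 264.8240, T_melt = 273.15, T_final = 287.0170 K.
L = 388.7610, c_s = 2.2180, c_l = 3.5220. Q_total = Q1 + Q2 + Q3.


Q1 (sensible, solid) = 4.9650 * 2.2180 * 8.3260 = 91.6890 kJ
Q2 (latent) = 4.9650 * 388.7610 = 1930.1984 kJ
Q3 (sensible, liquid) = 4.9650 * 3.5220 * 13.8670 = 242.4885 kJ
Q_total = 2264.3758 kJ

2264.3758 kJ


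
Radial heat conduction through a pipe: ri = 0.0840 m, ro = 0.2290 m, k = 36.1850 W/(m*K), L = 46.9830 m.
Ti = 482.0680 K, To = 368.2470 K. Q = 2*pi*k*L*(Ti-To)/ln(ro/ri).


dT = 113.8210 K
ln(ro/ri) = 1.0029
Q = 2*pi*36.1850*46.9830*113.8210 / 1.0029 = 1212304.4556 W

1212304.4556 W


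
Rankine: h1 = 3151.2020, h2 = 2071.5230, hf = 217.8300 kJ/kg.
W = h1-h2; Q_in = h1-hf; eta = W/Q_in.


W = 1079.6790 kJ/kg
Q_in = 2933.3720 kJ/kg
eta = 0.3681 = 36.8068%

eta = 36.8068%


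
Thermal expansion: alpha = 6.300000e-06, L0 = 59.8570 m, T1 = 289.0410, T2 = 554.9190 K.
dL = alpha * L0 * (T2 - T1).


dT = 265.8780 K
dL = 6.300000e-06 * 59.8570 * 265.8780 = 0.100262 m
L_final = 59.957262 m

dL = 0.100262 m


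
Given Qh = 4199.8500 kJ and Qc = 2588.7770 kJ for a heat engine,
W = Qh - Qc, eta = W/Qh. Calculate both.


W = 4199.8500 - 2588.7770 = 1611.0730 kJ
eta = 1611.0730 / 4199.8500 = 0.3836 = 38.3603%

W = 1611.0730 kJ, eta = 38.3603%


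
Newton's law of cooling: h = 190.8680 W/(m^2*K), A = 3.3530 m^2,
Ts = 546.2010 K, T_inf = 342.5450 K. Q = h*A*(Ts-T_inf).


dT = 203.6560 K
Q = 190.8680 * 3.3530 * 203.6560 = 130335.8492 W

130335.8492 W


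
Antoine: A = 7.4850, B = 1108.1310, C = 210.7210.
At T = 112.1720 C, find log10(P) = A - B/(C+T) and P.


C+T = 322.8930
B/(C+T) = 3.4319
log10(P) = 7.4850 - 3.4319 = 4.0531
P = 10^4.0531 = 11301.0031 mmHg

11301.0031 mmHg


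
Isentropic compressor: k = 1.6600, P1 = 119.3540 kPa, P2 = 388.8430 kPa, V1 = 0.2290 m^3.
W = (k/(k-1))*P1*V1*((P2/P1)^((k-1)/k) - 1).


(k-1)/k = 0.3976
(P2/P1)^exp = 1.5993
W = 2.5152 * 119.3540 * 0.2290 * (1.5993 - 1) = 41.2007 kJ

41.2007 kJ


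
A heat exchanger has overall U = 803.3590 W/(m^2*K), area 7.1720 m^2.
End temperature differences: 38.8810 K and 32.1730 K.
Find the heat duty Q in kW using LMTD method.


LMTD = 35.4212 K
Q = 803.3590 * 7.1720 * 35.4212 = 204086.0053 W = 204.0860 kW

204.0860 kW


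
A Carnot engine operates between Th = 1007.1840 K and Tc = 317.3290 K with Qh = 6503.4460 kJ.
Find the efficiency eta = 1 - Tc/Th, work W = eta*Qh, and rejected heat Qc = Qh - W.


eta = 1 - 317.3290/1007.1840 = 0.6849
W = 0.6849 * 6503.4460 = 4454.4341 kJ
Qc = 6503.4460 - 4454.4341 = 2049.0119 kJ

eta = 68.4934%, W = 4454.4341 kJ, Qc = 2049.0119 kJ


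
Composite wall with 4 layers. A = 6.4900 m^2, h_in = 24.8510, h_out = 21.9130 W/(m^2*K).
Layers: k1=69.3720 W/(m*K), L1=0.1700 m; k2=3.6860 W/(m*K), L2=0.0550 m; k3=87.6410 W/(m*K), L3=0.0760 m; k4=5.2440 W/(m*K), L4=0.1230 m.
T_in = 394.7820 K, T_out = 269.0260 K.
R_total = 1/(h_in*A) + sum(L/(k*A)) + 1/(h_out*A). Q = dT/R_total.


R_conv_in = 1/(24.8510*6.4900) = 0.0062
R_1 = 0.1700/(69.3720*6.4900) = 0.0004
R_2 = 0.0550/(3.6860*6.4900) = 0.0023
R_3 = 0.0760/(87.6410*6.4900) = 0.0001
R_4 = 0.1230/(5.2440*6.4900) = 0.0036
R_conv_out = 1/(21.9130*6.4900) = 0.0070
R_total = 0.0197 K/W
Q = 125.7560 / 0.0197 = 6397.7510 W

R_total = 0.0197 K/W, Q = 6397.7510 W


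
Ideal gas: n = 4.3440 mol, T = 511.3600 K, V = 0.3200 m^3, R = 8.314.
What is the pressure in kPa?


P = nRT/V = 4.3440 * 8.314 * 511.3600 / 0.3200
= 18468.2859 / 0.3200 = 57713.3936 Pa = 57.7134 kPa

57.7134 kPa


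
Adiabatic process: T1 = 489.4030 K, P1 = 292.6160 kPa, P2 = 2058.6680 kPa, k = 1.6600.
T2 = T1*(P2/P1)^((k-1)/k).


(k-1)/k = 0.3976
(P2/P1)^exp = 2.1721
T2 = 489.4030 * 2.1721 = 1063.0171 K

1063.0171 K


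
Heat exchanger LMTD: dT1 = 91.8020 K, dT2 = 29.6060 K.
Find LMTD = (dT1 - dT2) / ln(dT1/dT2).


dT1/dT2 = 3.1008
ln(dT1/dT2) = 1.1317
LMTD = 62.1960 / 1.1317 = 54.9601 K

54.9601 K


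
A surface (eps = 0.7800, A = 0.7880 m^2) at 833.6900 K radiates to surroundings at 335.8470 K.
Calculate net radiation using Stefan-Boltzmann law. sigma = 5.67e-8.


T^4 = 4.8308e+11
Tsurr^4 = 1.2722e+10
Q = 0.7800 * 5.67e-8 * 0.7880 * 4.7036e+11 = 16391.9803 W

16391.9803 W


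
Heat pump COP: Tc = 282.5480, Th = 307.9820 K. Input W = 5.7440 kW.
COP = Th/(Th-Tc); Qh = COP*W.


COP = 307.9820 / 25.4340 = 12.1091
Qh = 12.1091 * 5.7440 = 69.5545 kW

COP = 12.1091, Qh = 69.5545 kW


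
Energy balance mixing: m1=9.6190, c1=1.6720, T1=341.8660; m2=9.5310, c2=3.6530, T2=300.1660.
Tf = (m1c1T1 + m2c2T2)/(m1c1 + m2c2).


num = 15949.0224
den = 50.8997
Tf = 313.3421 K

313.3421 K


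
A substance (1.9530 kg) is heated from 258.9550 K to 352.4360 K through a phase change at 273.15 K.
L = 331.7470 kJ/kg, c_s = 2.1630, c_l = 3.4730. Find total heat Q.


Q1 (sensible, solid) = 1.9530 * 2.1630 * 14.1950 = 59.9645 kJ
Q2 (latent) = 1.9530 * 331.7470 = 647.9019 kJ
Q3 (sensible, liquid) = 1.9530 * 3.4730 * 79.2860 = 537.7786 kJ
Q_total = 1245.6450 kJ

1245.6450 kJ


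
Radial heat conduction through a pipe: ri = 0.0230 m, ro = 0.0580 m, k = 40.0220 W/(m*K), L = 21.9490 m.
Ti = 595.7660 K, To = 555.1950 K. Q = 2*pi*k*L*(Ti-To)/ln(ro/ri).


dT = 40.5710 K
ln(ro/ri) = 0.9249
Q = 2*pi*40.0220*21.9490*40.5710 / 0.9249 = 242098.1195 W

242098.1195 W


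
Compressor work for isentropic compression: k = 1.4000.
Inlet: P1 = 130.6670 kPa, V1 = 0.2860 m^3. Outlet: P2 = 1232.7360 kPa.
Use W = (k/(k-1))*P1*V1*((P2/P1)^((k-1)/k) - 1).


(k-1)/k = 0.2857
(P2/P1)^exp = 1.8988
W = 3.5000 * 130.6670 * 0.2860 * (1.8988 - 1) = 117.5653 kJ

117.5653 kJ


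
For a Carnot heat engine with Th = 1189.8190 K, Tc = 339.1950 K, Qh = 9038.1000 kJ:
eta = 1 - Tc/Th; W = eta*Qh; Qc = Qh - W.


eta = 1 - 339.1950/1189.8190 = 0.7149
W = 0.7149 * 9038.1000 = 6461.5078 kJ
Qc = 9038.1000 - 6461.5078 = 2576.5922 kJ

eta = 71.4919%, W = 6461.5078 kJ, Qc = 2576.5922 kJ


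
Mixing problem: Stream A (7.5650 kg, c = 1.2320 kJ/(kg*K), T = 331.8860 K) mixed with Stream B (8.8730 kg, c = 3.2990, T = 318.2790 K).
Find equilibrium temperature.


num = 12409.8756
den = 38.5921
Tf = 321.5651 K

321.5651 K


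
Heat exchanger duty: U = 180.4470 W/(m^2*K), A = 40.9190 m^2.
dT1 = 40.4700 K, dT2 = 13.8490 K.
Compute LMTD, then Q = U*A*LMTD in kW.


LMTD = 24.8250 K
Q = 180.4470 * 40.9190 * 24.8250 = 183300.3630 W = 183.3004 kW

183.3004 kW


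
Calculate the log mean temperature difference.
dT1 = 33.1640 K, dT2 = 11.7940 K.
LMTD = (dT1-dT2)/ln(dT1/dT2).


dT1/dT2 = 2.8119
ln(dT1/dT2) = 1.0339
LMTD = 21.3700 / 1.0339 = 20.6698 K

20.6698 K


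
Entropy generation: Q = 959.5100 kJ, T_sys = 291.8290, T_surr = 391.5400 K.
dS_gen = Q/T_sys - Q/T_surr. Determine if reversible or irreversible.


dS_sys = 959.5100/291.8290 = 3.2879 kJ/K
dS_surr = -959.5100/391.5400 = -2.4506 kJ/K
dS_gen = 3.2879 - 2.4506 = 0.8373 kJ/K (irreversible)

dS_gen = 0.8373 kJ/K, irreversible


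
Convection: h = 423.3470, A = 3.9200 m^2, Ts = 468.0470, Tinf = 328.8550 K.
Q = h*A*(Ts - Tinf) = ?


dT = 139.1920 K
Q = 423.3470 * 3.9200 * 139.1920 = 230991.9412 W

230991.9412 W


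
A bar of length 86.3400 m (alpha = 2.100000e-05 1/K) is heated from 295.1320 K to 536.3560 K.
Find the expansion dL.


dT = 241.2240 K
dL = 2.100000e-05 * 86.3400 * 241.2240 = 0.437373 m
L_final = 86.777373 m

dL = 0.437373 m


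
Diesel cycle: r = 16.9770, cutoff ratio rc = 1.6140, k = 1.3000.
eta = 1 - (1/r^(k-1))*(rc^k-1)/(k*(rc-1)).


r^(k-1) = 2.3386
rc^k = 1.8633
eta = 0.5375 = 53.7540%

53.7540%


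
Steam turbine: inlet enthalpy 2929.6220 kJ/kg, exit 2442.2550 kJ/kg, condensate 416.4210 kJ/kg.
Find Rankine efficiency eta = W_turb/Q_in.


W = 487.3670 kJ/kg
Q_in = 2513.2010 kJ/kg
eta = 0.1939 = 19.3923%

eta = 19.3923%


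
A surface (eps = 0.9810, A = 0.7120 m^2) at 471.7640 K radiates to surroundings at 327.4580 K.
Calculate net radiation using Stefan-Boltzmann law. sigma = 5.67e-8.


T^4 = 4.9534e+10
Tsurr^4 = 1.1498e+10
Q = 0.9810 * 5.67e-8 * 0.7120 * 3.8036e+10 = 1506.3343 W

1506.3343 W


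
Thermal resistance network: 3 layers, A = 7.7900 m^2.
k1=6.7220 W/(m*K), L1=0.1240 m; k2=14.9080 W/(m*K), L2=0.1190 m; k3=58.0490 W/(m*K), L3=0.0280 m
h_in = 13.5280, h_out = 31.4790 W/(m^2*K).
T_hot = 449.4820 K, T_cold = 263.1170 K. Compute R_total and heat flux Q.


R_conv_in = 1/(13.5280*7.7900) = 0.0095
R_1 = 0.1240/(6.7220*7.7900) = 0.0024
R_2 = 0.1190/(14.9080*7.7900) = 0.0010
R_3 = 0.0280/(58.0490*7.7900) = 6.1919e-05
R_conv_out = 1/(31.4790*7.7900) = 0.0041
R_total = 0.0170 K/W
Q = 186.3650 / 0.0170 = 10948.6337 W

R_total = 0.0170 K/W, Q = 10948.6337 W


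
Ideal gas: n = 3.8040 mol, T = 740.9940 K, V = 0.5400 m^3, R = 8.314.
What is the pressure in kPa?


P = nRT/V = 3.8040 * 8.314 * 740.9940 / 0.5400
= 23435.0141 / 0.5400 = 43398.1743 Pa = 43.3982 kPa

43.3982 kPa


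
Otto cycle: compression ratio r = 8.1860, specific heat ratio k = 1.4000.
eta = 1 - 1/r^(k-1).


r^(k-1) = 2.3186
eta = 1 - 1/2.3186 = 0.5687 = 56.8708%

56.8708%


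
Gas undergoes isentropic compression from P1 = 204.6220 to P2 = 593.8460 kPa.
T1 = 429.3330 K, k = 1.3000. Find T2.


(k-1)/k = 0.2308
(P2/P1)^exp = 1.2787
T2 = 429.3330 * 1.2787 = 549.0048 K

549.0048 K


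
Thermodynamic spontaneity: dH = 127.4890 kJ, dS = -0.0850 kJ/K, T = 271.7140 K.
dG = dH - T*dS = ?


T*dS = 271.7140 * -0.0850 = -23.0957 kJ
dG = 127.4890 + 23.0957 = 150.5847 kJ (non-spontaneous)

dG = 150.5847 kJ, non-spontaneous


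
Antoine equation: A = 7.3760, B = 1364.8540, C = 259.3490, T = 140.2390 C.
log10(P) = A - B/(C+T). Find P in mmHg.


C+T = 399.5880
B/(C+T) = 3.4157
log10(P) = 7.3760 - 3.4157 = 3.9603
P = 10^3.9603 = 9127.3957 mmHg

9127.3957 mmHg


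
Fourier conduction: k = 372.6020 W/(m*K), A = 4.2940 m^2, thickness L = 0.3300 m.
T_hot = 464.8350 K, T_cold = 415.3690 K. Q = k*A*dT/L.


dT = 49.4660 K
Q = 372.6020 * 4.2940 * 49.4660 / 0.3300 = 239828.1046 W

239828.1046 W


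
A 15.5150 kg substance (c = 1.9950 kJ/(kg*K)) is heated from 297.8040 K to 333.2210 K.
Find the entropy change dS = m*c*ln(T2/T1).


T2/T1 = 1.1189
ln(T2/T1) = 0.1124
dS = 15.5150 * 1.9950 * 0.1124 = 3.4781 kJ/K

3.4781 kJ/K


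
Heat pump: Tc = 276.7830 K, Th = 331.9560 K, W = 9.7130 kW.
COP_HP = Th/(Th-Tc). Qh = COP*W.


COP = 331.9560 / 55.1730 = 6.0166
Qh = 6.0166 * 9.7130 = 58.4396 kW

COP = 6.0166, Qh = 58.4396 kW


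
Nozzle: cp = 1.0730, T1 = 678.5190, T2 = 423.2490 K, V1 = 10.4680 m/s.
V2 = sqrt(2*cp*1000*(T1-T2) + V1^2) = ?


dT = 255.2700 K
2*cp*1000*dT = 547809.4200
V1^2 = 109.5790
V2 = sqrt(547918.9990) = 740.2155 m/s

740.2155 m/s


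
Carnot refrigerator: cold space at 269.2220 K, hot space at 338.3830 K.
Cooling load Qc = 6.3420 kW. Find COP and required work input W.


COP = 269.2220 / 69.1610 = 3.8927
W = 6.3420 / 3.8927 = 1.6292 kW

COP = 3.8927, W = 1.6292 kW


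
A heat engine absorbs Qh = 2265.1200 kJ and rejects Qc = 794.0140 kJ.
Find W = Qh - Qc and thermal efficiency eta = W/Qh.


W = 2265.1200 - 794.0140 = 1471.1060 kJ
eta = 1471.1060 / 2265.1200 = 0.6495 = 64.9461%

W = 1471.1060 kJ, eta = 64.9461%


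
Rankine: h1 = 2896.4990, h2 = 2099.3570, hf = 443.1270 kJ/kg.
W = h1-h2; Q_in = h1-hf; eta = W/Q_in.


W = 797.1420 kJ/kg
Q_in = 2453.3720 kJ/kg
eta = 0.3249 = 32.4917%

eta = 32.4917%


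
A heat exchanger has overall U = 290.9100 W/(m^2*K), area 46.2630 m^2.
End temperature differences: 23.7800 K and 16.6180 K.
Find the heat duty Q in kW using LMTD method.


LMTD = 19.9856 K
Q = 290.9100 * 46.2630 * 19.9856 = 268973.2647 W = 268.9733 kW

268.9733 kW


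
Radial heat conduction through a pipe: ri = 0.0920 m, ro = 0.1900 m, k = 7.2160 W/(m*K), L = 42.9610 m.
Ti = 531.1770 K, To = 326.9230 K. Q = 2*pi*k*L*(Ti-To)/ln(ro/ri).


dT = 204.2540 K
ln(ro/ri) = 0.7252
Q = 2*pi*7.2160*42.9610*204.2540 / 0.7252 = 548582.9347 W

548582.9347 W


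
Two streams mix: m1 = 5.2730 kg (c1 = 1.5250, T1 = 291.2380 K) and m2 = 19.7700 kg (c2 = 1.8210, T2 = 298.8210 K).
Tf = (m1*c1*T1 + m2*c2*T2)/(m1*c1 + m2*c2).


num = 13099.8450
den = 44.0425
Tf = 297.4365 K

297.4365 K


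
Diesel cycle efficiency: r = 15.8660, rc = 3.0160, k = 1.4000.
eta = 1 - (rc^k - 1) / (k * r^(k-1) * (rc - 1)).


r^(k-1) = 3.0213
rc^k = 4.6903
eta = 0.5672 = 56.7227%

56.7227%


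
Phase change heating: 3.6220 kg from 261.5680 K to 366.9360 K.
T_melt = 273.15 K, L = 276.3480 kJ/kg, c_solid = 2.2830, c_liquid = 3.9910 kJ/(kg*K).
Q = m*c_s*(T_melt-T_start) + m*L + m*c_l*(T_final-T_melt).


Q1 (sensible, solid) = 3.6220 * 2.2830 * 11.5820 = 95.7719 kJ
Q2 (latent) = 3.6220 * 276.3480 = 1000.9325 kJ
Q3 (sensible, liquid) = 3.6220 * 3.9910 * 93.7860 = 1355.7143 kJ
Q_total = 2452.4186 kJ

2452.4186 kJ


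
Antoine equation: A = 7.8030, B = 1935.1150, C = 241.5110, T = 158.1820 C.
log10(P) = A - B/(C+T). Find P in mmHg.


C+T = 399.6930
B/(C+T) = 4.8415
log10(P) = 7.8030 - 4.8415 = 2.9615
P = 10^2.9615 = 915.1592 mmHg

915.1592 mmHg


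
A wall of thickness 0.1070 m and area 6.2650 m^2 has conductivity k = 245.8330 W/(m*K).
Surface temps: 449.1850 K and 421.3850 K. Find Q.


dT = 27.8000 K
Q = 245.8330 * 6.2650 * 27.8000 / 0.1070 = 400149.4964 W

400149.4964 W


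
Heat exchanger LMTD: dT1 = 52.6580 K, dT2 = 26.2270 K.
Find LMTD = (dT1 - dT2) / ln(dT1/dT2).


dT1/dT2 = 2.0078
ln(dT1/dT2) = 0.6970
LMTD = 26.4310 / 0.6970 = 37.9195 K

37.9195 K


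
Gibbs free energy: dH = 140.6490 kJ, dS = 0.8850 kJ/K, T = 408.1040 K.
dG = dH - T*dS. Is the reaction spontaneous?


T*dS = 408.1040 * 0.8850 = 361.1720 kJ
dG = 140.6490 - 361.1720 = -220.5230 kJ (spontaneous)

dG = -220.5230 kJ, spontaneous


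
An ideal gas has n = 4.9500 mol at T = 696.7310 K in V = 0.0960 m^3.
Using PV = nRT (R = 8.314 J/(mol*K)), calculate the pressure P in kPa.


P = nRT/V = 4.9500 * 8.314 * 696.7310 / 0.0960
= 28673.4766 / 0.0960 = 298682.0478 Pa = 298.6820 kPa

298.6820 kPa


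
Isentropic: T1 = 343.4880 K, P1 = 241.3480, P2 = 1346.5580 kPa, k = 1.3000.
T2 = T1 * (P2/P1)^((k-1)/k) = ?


(k-1)/k = 0.2308
(P2/P1)^exp = 1.4869
T2 = 343.4880 * 1.4869 = 510.7397 K

510.7397 K


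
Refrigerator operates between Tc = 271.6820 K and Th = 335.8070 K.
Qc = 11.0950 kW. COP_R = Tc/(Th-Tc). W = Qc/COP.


COP = 271.6820 / 64.1250 = 4.2368
W = 11.0950 / 4.2368 = 2.6187 kW

COP = 4.2368, W = 2.6187 kW


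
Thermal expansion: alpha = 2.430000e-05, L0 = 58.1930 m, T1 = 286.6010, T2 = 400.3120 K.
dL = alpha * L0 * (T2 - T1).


dT = 113.7110 K
dL = 2.430000e-05 * 58.1930 * 113.7110 = 0.160798 m
L_final = 58.353798 m

dL = 0.160798 m


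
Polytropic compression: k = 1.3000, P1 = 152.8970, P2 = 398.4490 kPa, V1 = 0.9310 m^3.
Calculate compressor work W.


(k-1)/k = 0.2308
(P2/P1)^exp = 1.2474
W = 4.3333 * 152.8970 * 0.9310 * (1.2474 - 1) = 152.5847 kJ

152.5847 kJ


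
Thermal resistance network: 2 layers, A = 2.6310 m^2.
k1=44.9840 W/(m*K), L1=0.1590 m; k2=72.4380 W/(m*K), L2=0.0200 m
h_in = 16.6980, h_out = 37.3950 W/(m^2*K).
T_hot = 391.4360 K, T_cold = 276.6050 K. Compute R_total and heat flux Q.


R_conv_in = 1/(16.6980*2.6310) = 0.0228
R_1 = 0.1590/(44.9840*2.6310) = 0.0013
R_2 = 0.0200/(72.4380*2.6310) = 0.0001
R_conv_out = 1/(37.3950*2.6310) = 0.0102
R_total = 0.0344 K/W
Q = 114.8310 / 0.0344 = 3340.5745 W

R_total = 0.0344 K/W, Q = 3340.5745 W


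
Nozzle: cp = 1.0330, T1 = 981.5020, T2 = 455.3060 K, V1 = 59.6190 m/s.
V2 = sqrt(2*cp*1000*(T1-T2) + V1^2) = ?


dT = 526.1960 K
2*cp*1000*dT = 1087120.9360
V1^2 = 3554.4252
V2 = sqrt(1090675.3612) = 1044.3540 m/s

1044.3540 m/s


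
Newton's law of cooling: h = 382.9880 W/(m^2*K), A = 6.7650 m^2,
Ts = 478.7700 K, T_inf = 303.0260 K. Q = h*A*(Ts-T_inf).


dT = 175.7440 K
Q = 382.9880 * 6.7650 * 175.7440 = 455337.5584 W

455337.5584 W


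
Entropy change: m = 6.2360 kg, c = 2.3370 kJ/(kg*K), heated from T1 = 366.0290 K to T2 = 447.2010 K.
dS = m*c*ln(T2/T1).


T2/T1 = 1.2218
ln(T2/T1) = 0.2003
dS = 6.2360 * 2.3370 * 0.2003 = 2.9190 kJ/K

2.9190 kJ/K


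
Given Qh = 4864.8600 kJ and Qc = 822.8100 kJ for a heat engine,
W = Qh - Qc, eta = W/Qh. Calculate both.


W = 4864.8600 - 822.8100 = 4042.0500 kJ
eta = 4042.0500 / 4864.8600 = 0.8309 = 83.0867%

W = 4042.0500 kJ, eta = 83.0867%


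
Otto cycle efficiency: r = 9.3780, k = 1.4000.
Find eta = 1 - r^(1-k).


r^(k-1) = 2.4482
eta = 1 - 1/2.4482 = 0.5915 = 59.1534%

59.1534%


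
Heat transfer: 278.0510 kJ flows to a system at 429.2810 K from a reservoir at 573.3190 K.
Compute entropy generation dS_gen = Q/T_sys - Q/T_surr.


dS_sys = 278.0510/429.2810 = 0.6477 kJ/K
dS_surr = -278.0510/573.3190 = -0.4850 kJ/K
dS_gen = 0.6477 - 0.4850 = 0.1627 kJ/K (irreversible)

dS_gen = 0.1627 kJ/K, irreversible


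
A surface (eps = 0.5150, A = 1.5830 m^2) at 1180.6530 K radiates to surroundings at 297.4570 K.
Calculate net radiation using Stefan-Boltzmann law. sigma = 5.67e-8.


T^4 = 1.9431e+12
Tsurr^4 = 7.8288e+09
Q = 0.5150 * 5.67e-8 * 1.5830 * 1.9352e+12 = 89455.4807 W

89455.4807 W


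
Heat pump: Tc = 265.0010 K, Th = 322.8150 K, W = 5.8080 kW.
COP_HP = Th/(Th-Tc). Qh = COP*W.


COP = 322.8150 / 57.8140 = 5.5837
Qh = 5.5837 * 5.8080 = 32.4300 kW

COP = 5.5837, Qh = 32.4300 kW


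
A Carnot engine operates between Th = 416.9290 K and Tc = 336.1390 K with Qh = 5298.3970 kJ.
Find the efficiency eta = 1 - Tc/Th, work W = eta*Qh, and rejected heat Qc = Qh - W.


eta = 1 - 336.1390/416.9290 = 0.1938
W = 0.1938 * 5298.3970 = 1026.6916 kJ
Qc = 5298.3970 - 1026.6916 = 4271.7054 kJ

eta = 19.3774%, W = 1026.6916 kJ, Qc = 4271.7054 kJ


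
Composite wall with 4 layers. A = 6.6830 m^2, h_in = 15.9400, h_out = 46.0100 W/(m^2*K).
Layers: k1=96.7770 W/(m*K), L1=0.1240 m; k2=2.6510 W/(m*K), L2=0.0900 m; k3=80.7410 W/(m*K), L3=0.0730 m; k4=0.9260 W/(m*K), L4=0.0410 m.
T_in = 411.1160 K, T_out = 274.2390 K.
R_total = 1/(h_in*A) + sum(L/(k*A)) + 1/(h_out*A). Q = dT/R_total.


R_conv_in = 1/(15.9400*6.6830) = 0.0094
R_1 = 0.1240/(96.7770*6.6830) = 0.0002
R_2 = 0.0900/(2.6510*6.6830) = 0.0051
R_3 = 0.0730/(80.7410*6.6830) = 0.0001
R_4 = 0.0410/(0.9260*6.6830) = 0.0066
R_conv_out = 1/(46.0100*6.6830) = 0.0033
R_total = 0.0247 K/W
Q = 136.8770 / 0.0247 = 5547.9347 W

R_total = 0.0247 K/W, Q = 5547.9347 W


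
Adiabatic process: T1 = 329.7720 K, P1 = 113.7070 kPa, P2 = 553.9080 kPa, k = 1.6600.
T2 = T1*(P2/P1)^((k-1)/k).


(k-1)/k = 0.3976
(P2/P1)^exp = 1.8767
T2 = 329.7720 * 1.8767 = 618.8950 K

618.8950 K


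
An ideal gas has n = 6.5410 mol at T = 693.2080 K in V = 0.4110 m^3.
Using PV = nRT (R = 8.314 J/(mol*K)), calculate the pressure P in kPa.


P = nRT/V = 6.5410 * 8.314 * 693.2080 / 0.4110
= 37697.9501 / 0.4110 = 91722.5064 Pa = 91.7225 kPa

91.7225 kPa


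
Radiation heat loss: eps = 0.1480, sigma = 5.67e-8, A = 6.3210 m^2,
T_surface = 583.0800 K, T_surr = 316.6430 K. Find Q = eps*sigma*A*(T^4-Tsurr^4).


T^4 = 1.1559e+11
Tsurr^4 = 1.0053e+10
Q = 0.1480 * 5.67e-8 * 6.3210 * 1.0554e+11 = 5597.9424 W

5597.9424 W


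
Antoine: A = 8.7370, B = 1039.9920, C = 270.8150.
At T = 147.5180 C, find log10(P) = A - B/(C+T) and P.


C+T = 418.3330
B/(C+T) = 2.4860
log10(P) = 8.7370 - 2.4860 = 6.2510
P = 10^6.2510 = 1782220.2163 mmHg

1782220.2163 mmHg


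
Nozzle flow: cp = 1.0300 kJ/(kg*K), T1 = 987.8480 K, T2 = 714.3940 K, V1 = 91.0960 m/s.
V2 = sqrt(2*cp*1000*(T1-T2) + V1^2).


dT = 273.4540 K
2*cp*1000*dT = 563315.2400
V1^2 = 8298.4812
V2 = sqrt(571613.7212) = 756.0514 m/s

756.0514 m/s


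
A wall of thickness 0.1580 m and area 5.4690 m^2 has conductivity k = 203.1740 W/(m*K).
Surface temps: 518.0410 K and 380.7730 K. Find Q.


dT = 137.2680 K
Q = 203.1740 * 5.4690 * 137.2680 / 0.1580 = 965357.7185 W

965357.7185 W


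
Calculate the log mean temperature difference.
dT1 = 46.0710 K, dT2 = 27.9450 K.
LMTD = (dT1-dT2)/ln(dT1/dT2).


dT1/dT2 = 1.6486
ln(dT1/dT2) = 0.4999
LMTD = 18.1260 / 0.4999 = 36.2560 K

36.2560 K


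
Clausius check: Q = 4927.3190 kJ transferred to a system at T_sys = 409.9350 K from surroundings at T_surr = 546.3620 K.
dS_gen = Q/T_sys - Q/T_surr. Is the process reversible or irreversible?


dS_sys = 4927.3190/409.9350 = 12.0198 kJ/K
dS_surr = -4927.3190/546.3620 = -9.0184 kJ/K
dS_gen = 12.0198 - 9.0184 = 3.0013 kJ/K (irreversible)

dS_gen = 3.0013 kJ/K, irreversible


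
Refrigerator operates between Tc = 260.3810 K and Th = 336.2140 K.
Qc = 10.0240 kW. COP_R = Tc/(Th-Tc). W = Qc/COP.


COP = 260.3810 / 75.8330 = 3.4336
W = 10.0240 / 3.4336 = 2.9194 kW

COP = 3.4336, W = 2.9194 kW


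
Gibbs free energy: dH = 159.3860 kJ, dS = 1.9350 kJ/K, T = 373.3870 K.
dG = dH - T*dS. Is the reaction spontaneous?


T*dS = 373.3870 * 1.9350 = 722.5038 kJ
dG = 159.3860 - 722.5038 = -563.1178 kJ (spontaneous)

dG = -563.1178 kJ, spontaneous


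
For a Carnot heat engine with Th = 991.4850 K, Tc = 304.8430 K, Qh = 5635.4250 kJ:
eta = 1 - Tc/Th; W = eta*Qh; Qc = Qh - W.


eta = 1 - 304.8430/991.4850 = 0.6925
W = 0.6925 * 5635.4250 = 3902.7514 kJ
Qc = 5635.4250 - 3902.7514 = 1732.6736 kJ

eta = 69.2539%, W = 3902.7514 kJ, Qc = 1732.6736 kJ


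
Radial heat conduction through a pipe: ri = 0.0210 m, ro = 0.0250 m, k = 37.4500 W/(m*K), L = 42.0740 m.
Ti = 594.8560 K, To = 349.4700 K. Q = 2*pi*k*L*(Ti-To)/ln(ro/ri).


dT = 245.3860 K
ln(ro/ri) = 0.1744
Q = 2*pi*37.4500*42.0740*245.3860 / 0.1744 = 1.3934e+07 W

1.3934e+07 W


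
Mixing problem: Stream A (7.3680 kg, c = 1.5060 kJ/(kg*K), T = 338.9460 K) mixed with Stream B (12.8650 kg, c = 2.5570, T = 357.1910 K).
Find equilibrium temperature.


num = 15511.1008
den = 43.9920
Tf = 352.5890 K

352.5890 K


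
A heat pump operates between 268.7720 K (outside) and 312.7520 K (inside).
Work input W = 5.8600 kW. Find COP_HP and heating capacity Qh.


COP = 312.7520 / 43.9800 = 7.1112
Qh = 7.1112 * 5.8600 = 41.6718 kW

COP = 7.1112, Qh = 41.6718 kW


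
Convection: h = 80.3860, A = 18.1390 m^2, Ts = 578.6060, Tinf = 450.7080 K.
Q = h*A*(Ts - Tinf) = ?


dT = 127.8980 K
Q = 80.3860 * 18.1390 * 127.8980 = 186490.8433 W

186490.8433 W


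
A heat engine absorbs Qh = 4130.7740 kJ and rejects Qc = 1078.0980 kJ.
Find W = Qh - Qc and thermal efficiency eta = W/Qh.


W = 4130.7740 - 1078.0980 = 3052.6760 kJ
eta = 3052.6760 / 4130.7740 = 0.7390 = 73.9008%

W = 3052.6760 kJ, eta = 73.9008%


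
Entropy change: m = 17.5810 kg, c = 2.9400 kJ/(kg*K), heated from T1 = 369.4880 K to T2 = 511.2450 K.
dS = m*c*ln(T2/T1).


T2/T1 = 1.3837
ln(T2/T1) = 0.3247
dS = 17.5810 * 2.9400 * 0.3247 = 16.7847 kJ/K

16.7847 kJ/K


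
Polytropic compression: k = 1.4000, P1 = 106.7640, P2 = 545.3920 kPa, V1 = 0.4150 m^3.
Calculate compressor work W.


(k-1)/k = 0.2857
(P2/P1)^exp = 1.5936
W = 3.5000 * 106.7640 * 0.4150 * (1.5936 - 1) = 92.0452 kJ

92.0452 kJ


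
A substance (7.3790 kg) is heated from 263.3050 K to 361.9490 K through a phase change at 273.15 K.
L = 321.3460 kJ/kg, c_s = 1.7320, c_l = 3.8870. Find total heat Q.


Q1 (sensible, solid) = 7.3790 * 1.7320 * 9.8450 = 125.8233 kJ
Q2 (latent) = 7.3790 * 321.3460 = 2371.2121 kJ
Q3 (sensible, liquid) = 7.3790 * 3.8870 * 88.7990 = 2546.9483 kJ
Q_total = 5043.9837 kJ

5043.9837 kJ


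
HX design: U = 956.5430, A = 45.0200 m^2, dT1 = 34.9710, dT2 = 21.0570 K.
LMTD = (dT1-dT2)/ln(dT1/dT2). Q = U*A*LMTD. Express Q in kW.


LMTD = 27.4283 K
Q = 956.5430 * 45.0200 * 27.4283 = 1181160.7989 W = 1181.1608 kW

1181.1608 kW


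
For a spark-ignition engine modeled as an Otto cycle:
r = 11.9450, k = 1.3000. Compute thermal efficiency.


r^(k-1) = 2.1045
eta = 1 - 1/2.1045 = 0.5248 = 52.4835%

52.4835%


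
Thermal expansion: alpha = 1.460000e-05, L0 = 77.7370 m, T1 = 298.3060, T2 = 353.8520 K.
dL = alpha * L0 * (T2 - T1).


dT = 55.5460 K
dL = 1.460000e-05 * 77.7370 * 55.5460 = 0.063042 m
L_final = 77.800042 m

dL = 0.063042 m


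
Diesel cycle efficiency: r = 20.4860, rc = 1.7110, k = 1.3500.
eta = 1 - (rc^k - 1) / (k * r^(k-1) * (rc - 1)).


r^(k-1) = 2.8775
rc^k = 2.0648
eta = 0.6145 = 61.4457%

61.4457%


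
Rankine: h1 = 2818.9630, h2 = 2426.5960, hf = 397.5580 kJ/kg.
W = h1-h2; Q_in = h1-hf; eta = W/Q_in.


W = 392.3670 kJ/kg
Q_in = 2421.4050 kJ/kg
eta = 0.1620 = 16.2041%

eta = 16.2041%


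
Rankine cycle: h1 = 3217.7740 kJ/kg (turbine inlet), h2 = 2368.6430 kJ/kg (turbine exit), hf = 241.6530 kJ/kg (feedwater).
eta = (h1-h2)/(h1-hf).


W = 849.1310 kJ/kg
Q_in = 2976.1210 kJ/kg
eta = 0.2853 = 28.5315%

eta = 28.5315%


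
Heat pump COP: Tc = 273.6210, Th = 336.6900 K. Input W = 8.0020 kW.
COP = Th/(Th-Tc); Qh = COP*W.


COP = 336.6900 / 63.0690 = 5.3384
Qh = 5.3384 * 8.0020 = 42.7182 kW

COP = 5.3384, Qh = 42.7182 kW


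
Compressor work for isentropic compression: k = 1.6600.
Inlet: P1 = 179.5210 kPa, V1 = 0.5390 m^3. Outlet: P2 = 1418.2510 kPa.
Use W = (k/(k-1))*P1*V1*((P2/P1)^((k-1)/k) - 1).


(k-1)/k = 0.3976
(P2/P1)^exp = 2.2745
W = 2.5152 * 179.5210 * 0.5390 * (2.2745 - 1) = 310.1838 kJ

310.1838 kJ


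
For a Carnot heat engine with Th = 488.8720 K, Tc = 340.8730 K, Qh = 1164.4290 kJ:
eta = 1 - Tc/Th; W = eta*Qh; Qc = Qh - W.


eta = 1 - 340.8730/488.8720 = 0.3027
W = 0.3027 * 1164.4290 = 352.5142 kJ
Qc = 1164.4290 - 352.5142 = 811.9148 kJ

eta = 30.2736%, W = 352.5142 kJ, Qc = 811.9148 kJ


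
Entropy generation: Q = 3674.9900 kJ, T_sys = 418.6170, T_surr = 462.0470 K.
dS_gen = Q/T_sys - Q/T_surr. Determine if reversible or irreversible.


dS_sys = 3674.9900/418.6170 = 8.7789 kJ/K
dS_surr = -3674.9900/462.0470 = -7.9537 kJ/K
dS_gen = 8.7789 - 7.9537 = 0.8252 kJ/K (irreversible)

dS_gen = 0.8252 kJ/K, irreversible


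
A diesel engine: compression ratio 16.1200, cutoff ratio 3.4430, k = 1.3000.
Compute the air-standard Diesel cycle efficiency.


r^(k-1) = 2.3026
rc^k = 4.9891
eta = 0.4545 = 45.4502%

45.4502%


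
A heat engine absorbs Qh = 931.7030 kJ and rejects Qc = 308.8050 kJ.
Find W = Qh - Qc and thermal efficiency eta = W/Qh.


W = 931.7030 - 308.8050 = 622.8980 kJ
eta = 622.8980 / 931.7030 = 0.6686 = 66.8559%

W = 622.8980 kJ, eta = 66.8559%


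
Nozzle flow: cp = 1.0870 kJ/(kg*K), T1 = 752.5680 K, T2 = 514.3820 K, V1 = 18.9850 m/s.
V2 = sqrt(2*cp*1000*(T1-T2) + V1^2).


dT = 238.1860 K
2*cp*1000*dT = 517816.3640
V1^2 = 360.4302
V2 = sqrt(518176.7942) = 719.8450 m/s

719.8450 m/s


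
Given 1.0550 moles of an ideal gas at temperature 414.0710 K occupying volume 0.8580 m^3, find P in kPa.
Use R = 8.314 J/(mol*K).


P = nRT/V = 1.0550 * 8.314 * 414.0710 / 0.8580
= 3631.9285 / 0.8580 = 4233.0169 Pa = 4.2330 kPa

4.2330 kPa


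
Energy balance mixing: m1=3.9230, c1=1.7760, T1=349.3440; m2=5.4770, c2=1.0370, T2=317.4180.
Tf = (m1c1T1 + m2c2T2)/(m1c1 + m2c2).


num = 4236.7891
den = 12.6469
Tf = 335.0062 K

335.0062 K


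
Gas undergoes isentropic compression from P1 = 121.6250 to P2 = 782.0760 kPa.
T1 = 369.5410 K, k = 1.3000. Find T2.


(k-1)/k = 0.2308
(P2/P1)^exp = 1.5364
T2 = 369.5410 * 1.5364 = 567.7751 K

567.7751 K


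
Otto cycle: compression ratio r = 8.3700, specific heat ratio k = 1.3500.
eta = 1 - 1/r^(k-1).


r^(k-1) = 2.1036
eta = 1 - 1/2.1036 = 0.5246 = 52.4614%

52.4614%


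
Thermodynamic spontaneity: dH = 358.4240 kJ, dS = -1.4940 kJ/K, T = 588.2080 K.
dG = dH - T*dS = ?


T*dS = 588.2080 * -1.4940 = -878.7828 kJ
dG = 358.4240 + 878.7828 = 1237.2068 kJ (non-spontaneous)

dG = 1237.2068 kJ, non-spontaneous


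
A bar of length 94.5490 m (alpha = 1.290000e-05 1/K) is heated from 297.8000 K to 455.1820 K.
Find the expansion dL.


dT = 157.3820 K
dL = 1.290000e-05 * 94.5490 * 157.3820 = 0.191956 m
L_final = 94.740956 m

dL = 0.191956 m


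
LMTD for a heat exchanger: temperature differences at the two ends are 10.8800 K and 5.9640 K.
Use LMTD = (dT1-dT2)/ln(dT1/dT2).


dT1/dT2 = 1.8243
ln(dT1/dT2) = 0.6012
LMTD = 4.9160 / 0.6012 = 8.1772 K

8.1772 K


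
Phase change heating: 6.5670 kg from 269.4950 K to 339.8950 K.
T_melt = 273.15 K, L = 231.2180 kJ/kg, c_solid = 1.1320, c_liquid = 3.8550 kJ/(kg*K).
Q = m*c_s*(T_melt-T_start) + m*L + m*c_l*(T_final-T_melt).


Q1 (sensible, solid) = 6.5670 * 1.1320 * 3.6550 = 27.1707 kJ
Q2 (latent) = 6.5670 * 231.2180 = 1518.4086 kJ
Q3 (sensible, liquid) = 6.5670 * 3.8550 * 66.7450 = 1689.7021 kJ
Q_total = 3235.2814 kJ

3235.2814 kJ


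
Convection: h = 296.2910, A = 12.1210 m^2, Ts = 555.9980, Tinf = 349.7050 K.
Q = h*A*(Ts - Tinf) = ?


dT = 206.2930 K
Q = 296.2910 * 12.1210 * 206.2930 = 740868.9650 W

740868.9650 W


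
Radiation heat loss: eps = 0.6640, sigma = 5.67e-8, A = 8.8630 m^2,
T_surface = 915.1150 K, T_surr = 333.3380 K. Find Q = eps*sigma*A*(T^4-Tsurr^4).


T^4 = 7.0130e+11
Tsurr^4 = 1.2346e+10
Q = 0.6640 * 5.67e-8 * 8.8630 * 6.8895e+11 = 229890.3371 W

229890.3371 W


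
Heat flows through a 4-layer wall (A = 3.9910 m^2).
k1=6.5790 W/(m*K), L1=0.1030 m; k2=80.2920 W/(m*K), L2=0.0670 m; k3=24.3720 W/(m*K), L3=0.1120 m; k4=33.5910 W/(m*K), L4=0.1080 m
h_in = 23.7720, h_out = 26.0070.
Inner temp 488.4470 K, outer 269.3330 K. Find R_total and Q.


R_conv_in = 1/(23.7720*3.9910) = 0.0105
R_1 = 0.1030/(6.5790*3.9910) = 0.0039
R_2 = 0.0670/(80.2920*3.9910) = 0.0002
R_3 = 0.1120/(24.3720*3.9910) = 0.0012
R_4 = 0.1080/(33.5910*3.9910) = 0.0008
R_conv_out = 1/(26.0070*3.9910) = 0.0096
R_total = 0.0263 K/W
Q = 219.1140 / 0.0263 = 8342.8483 W

R_total = 0.0263 K/W, Q = 8342.8483 W


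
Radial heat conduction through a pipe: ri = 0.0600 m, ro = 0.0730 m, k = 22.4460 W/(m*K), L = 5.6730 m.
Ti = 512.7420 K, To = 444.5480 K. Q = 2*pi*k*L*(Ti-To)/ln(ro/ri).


dT = 68.1940 K
ln(ro/ri) = 0.1961
Q = 2*pi*22.4460*5.6730*68.1940 / 0.1961 = 278206.4737 W

278206.4737 W


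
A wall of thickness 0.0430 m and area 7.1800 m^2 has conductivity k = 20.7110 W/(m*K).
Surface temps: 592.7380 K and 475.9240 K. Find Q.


dT = 116.8140 K
Q = 20.7110 * 7.1800 * 116.8140 / 0.0430 = 403972.6403 W

403972.6403 W


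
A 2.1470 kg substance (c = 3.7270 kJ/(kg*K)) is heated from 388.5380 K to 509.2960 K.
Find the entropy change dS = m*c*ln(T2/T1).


T2/T1 = 1.3108
ln(T2/T1) = 0.2706
dS = 2.1470 * 3.7270 * 0.2706 = 2.1656 kJ/K

2.1656 kJ/K


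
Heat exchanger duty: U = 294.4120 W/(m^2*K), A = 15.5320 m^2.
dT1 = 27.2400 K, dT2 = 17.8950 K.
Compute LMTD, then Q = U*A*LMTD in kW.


LMTD = 22.2413 K
Q = 294.4120 * 15.5320 * 22.2413 = 101704.9711 W = 101.7050 kW

101.7050 kW


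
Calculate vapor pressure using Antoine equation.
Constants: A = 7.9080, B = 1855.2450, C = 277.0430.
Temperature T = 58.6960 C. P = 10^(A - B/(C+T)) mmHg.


C+T = 335.7390
B/(C+T) = 5.5259
log10(P) = 7.9080 - 5.5259 = 2.3821
P = 10^2.3821 = 241.0711 mmHg

241.0711 mmHg


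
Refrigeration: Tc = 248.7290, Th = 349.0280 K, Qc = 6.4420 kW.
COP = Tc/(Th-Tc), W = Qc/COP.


COP = 248.7290 / 100.2990 = 2.4799
W = 6.4420 / 2.4799 = 2.5977 kW

COP = 2.4799, W = 2.5977 kW


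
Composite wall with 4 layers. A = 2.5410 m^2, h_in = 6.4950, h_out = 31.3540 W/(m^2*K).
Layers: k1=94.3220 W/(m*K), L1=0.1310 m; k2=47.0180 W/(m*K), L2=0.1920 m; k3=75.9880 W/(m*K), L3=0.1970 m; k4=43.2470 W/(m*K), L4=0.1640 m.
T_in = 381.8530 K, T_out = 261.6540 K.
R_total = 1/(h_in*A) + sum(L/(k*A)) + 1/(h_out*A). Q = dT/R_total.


R_conv_in = 1/(6.4950*2.5410) = 0.0606
R_1 = 0.1310/(94.3220*2.5410) = 0.0005
R_2 = 0.1920/(47.0180*2.5410) = 0.0016
R_3 = 0.1970/(75.9880*2.5410) = 0.0010
R_4 = 0.1640/(43.2470*2.5410) = 0.0015
R_conv_out = 1/(31.3540*2.5410) = 0.0126
R_total = 0.0778 K/W
Q = 120.1990 / 0.0778 = 1544.7732 W

R_total = 0.0778 K/W, Q = 1544.7732 W


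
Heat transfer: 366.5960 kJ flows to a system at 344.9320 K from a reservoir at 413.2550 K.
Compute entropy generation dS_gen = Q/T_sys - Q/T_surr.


dS_sys = 366.5960/344.9320 = 1.0628 kJ/K
dS_surr = -366.5960/413.2550 = -0.8871 kJ/K
dS_gen = 1.0628 - 0.8871 = 0.1757 kJ/K (irreversible)

dS_gen = 0.1757 kJ/K, irreversible


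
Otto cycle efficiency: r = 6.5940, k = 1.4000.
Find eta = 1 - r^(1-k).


r^(k-1) = 2.1265
eta = 1 - 1/2.1265 = 0.5297 = 52.9737%

52.9737%


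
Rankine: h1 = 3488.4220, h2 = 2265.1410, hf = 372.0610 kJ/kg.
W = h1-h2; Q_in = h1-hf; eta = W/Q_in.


W = 1223.2810 kJ/kg
Q_in = 3116.3610 kJ/kg
eta = 0.3925 = 39.2535%

eta = 39.2535%


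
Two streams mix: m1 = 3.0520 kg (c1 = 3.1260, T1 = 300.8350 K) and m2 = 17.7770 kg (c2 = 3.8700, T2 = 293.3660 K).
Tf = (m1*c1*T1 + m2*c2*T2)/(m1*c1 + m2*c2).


num = 23052.8297
den = 78.3375
Tf = 294.2756 K

294.2756 K


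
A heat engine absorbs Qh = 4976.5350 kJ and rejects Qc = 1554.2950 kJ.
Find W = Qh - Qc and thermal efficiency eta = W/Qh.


W = 4976.5350 - 1554.2950 = 3422.2400 kJ
eta = 3422.2400 / 4976.5350 = 0.6877 = 68.7675%

W = 3422.2400 kJ, eta = 68.7675%


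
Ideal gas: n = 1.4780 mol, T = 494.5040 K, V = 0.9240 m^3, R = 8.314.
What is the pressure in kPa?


P = nRT/V = 1.4780 * 8.314 * 494.5040 / 0.9240
= 6076.5106 / 0.9240 = 6576.3102 Pa = 6.5763 kPa

6.5763 kPa


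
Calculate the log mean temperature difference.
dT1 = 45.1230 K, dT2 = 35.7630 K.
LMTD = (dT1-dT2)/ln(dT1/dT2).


dT1/dT2 = 1.2617
ln(dT1/dT2) = 0.2325
LMTD = 9.3600 / 0.2325 = 40.2618 K

40.2618 K


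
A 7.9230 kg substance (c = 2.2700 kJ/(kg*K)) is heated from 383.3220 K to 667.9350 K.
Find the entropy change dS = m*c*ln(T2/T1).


T2/T1 = 1.7425
ln(T2/T1) = 0.5553
dS = 7.9230 * 2.2700 * 0.5553 = 9.9875 kJ/K

9.9875 kJ/K


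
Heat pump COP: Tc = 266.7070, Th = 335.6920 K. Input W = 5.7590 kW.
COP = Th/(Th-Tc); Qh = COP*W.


COP = 335.6920 / 68.9850 = 4.8662
Qh = 4.8662 * 5.7590 = 28.0242 kW

COP = 4.8662, Qh = 28.0242 kW


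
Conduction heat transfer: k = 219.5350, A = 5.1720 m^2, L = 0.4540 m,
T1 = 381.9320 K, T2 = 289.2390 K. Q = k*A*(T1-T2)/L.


dT = 92.6930 K
Q = 219.5350 * 5.1720 * 92.6930 / 0.4540 = 231821.3179 W

231821.3179 W


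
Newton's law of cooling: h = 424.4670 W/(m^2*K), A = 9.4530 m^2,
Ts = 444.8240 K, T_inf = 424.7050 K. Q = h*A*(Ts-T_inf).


dT = 20.1190 K
Q = 424.4670 * 9.4530 * 20.1190 = 80727.2169 W

80727.2169 W


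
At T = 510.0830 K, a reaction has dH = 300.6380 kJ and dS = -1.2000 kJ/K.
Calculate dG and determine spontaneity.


T*dS = 510.0830 * -1.2000 = -612.0996 kJ
dG = 300.6380 + 612.0996 = 912.7376 kJ (non-spontaneous)

dG = 912.7376 kJ, non-spontaneous


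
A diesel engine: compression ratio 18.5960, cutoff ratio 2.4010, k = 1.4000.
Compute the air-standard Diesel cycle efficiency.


r^(k-1) = 3.2193
rc^k = 3.4084
eta = 0.6186 = 61.8590%

61.8590%


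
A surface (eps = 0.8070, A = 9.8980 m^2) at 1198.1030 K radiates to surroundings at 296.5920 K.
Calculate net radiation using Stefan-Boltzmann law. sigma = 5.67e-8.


T^4 = 2.0605e+12
Tsurr^4 = 7.7382e+09
Q = 0.8070 * 5.67e-8 * 9.8980 * 2.0528e+12 = 929708.1273 W

929708.1273 W


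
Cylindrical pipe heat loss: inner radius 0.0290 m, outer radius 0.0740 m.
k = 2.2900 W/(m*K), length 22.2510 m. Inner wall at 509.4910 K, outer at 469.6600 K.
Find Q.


dT = 39.8310 K
ln(ro/ri) = 0.9368
Q = 2*pi*2.2900*22.2510*39.8310 / 0.9368 = 13612.9880 W

13612.9880 W


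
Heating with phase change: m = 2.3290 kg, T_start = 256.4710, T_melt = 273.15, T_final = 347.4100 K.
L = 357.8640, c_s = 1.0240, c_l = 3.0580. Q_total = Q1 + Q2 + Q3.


Q1 (sensible, solid) = 2.3290 * 1.0240 * 16.6790 = 39.7777 kJ
Q2 (latent) = 2.3290 * 357.8640 = 833.4653 kJ
Q3 (sensible, liquid) = 2.3290 * 3.0580 * 74.2600 = 528.8858 kJ
Q_total = 1402.1287 kJ

1402.1287 kJ


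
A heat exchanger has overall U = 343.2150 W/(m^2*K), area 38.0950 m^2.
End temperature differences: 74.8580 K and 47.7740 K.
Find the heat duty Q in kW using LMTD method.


LMTD = 60.3057 K
Q = 343.2150 * 38.0950 * 60.3057 = 788484.0960 W = 788.4841 kW

788.4841 kW


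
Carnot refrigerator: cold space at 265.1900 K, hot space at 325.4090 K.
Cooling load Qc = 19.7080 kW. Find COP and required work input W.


COP = 265.1900 / 60.2190 = 4.4038
W = 19.7080 / 4.4038 = 4.4753 kW

COP = 4.4038, W = 4.4753 kW


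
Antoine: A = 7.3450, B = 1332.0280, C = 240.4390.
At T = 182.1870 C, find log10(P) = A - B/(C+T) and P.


C+T = 422.6260
B/(C+T) = 3.1518
log10(P) = 7.3450 - 3.1518 = 4.1932
P = 10^4.1932 = 15603.1020 mmHg

15603.1020 mmHg


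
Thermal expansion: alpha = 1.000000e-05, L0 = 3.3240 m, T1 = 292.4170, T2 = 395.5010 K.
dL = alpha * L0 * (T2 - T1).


dT = 103.0840 K
dL = 1.000000e-05 * 3.3240 * 103.0840 = 0.003427 m
L_final = 3.327427 m

dL = 0.003427 m


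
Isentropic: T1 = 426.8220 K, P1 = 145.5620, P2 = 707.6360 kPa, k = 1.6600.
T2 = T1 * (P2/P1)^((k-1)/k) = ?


(k-1)/k = 0.3976
(P2/P1)^exp = 1.8752
T2 = 426.8220 * 1.8752 = 800.3809 K

800.3809 K


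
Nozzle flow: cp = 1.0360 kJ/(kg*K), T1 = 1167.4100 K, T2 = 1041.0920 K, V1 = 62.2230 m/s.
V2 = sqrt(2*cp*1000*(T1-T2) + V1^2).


dT = 126.3180 K
2*cp*1000*dT = 261730.8960
V1^2 = 3871.7017
V2 = sqrt(265602.5977) = 515.3665 m/s

515.3665 m/s
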